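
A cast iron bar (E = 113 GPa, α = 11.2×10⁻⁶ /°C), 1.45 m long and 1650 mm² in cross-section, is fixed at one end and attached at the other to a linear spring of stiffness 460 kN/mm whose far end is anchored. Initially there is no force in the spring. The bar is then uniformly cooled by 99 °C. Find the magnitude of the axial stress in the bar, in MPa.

Free thermal contraction: δ_free = αΔT L = 11.2×10⁻⁶ × 99 × 1450 = 1.608 mm.
Let P be the tensile force in the spring. The bar extends elastically by PL/(AE) and the spring stretches by P/k; together these equal δ_free.
So P = δ_free / [L/(AE) + 1/k] = 1.608 / [ 1450/(1650×113×10³) + 1/(460×10³) ].
P = 1.608 / 9.951×10⁻⁶ = 161600 N.
σ = P/A = 161600/1650 = 97.92 MPa.

σ ≈ 97.9 MPa (tensile)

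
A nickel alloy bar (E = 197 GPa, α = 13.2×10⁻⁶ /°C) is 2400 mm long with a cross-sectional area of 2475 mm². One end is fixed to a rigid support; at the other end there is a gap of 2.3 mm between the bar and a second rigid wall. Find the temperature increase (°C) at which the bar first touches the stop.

Contact occurs when the free expansion equals the gap: αΔT L = 2.3 mm.
So ΔT = g/(αL) = 2.3/(13.2×10⁻⁶ × 2400) = 72.6 °C.

ΔT ≈ 72.6 °C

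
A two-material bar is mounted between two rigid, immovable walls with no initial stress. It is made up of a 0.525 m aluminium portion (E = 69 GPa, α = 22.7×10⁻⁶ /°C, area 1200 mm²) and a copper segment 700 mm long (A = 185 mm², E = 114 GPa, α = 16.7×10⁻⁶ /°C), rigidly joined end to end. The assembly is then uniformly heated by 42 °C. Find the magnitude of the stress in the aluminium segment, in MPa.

σ ≈ 20.9 MPa (compressive)

If the supports were absent, the total length change would be Σ αᵢΔT Lᵢ = 22.7×10⁻⁶×42×525 + 16.7×10⁻⁶×42×700 = 0.9915 mm.
Since the ends are fixed, an axial force P builds up, equal in every segment, with P · Σ Lᵢ/(AᵢEᵢ) = δ_free.
Σ Lᵢ/(AᵢEᵢ) = 525/(1200×69×10³) + 700/(185×114×10³) = 3.953×10⁻⁵ mm/N.
P = 0.9915 / 3.953×10⁻⁵ = 25080 N = 25.08 kN, compressive.
σ_{aluminium} = P / A = 25080 / 1200 = 20.9 MPa.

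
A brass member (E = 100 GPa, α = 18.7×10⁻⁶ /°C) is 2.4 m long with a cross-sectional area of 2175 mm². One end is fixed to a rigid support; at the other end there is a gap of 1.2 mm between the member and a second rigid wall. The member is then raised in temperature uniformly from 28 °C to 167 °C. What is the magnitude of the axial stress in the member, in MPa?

Free thermal elongation = αΔT L = 18.7×10⁻⁶ × 139 × 2400 = 6.238 mm.
The gap closes (δ_free > 1.2 mm) and the wall then resists a further 6.238 − 1.2 = 5.038 mm of expansion.
That suppressed elongation corresponds to σ = E·Δ/L = 100×10³ × 5.038/2400 = 209.9 MPa.

σ ≈ 210 MPa (compressive)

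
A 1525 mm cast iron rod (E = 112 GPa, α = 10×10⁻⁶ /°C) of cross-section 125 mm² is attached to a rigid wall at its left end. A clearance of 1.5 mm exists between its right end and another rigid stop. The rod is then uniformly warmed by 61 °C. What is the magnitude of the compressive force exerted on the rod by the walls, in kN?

If the wall were absent the rod would grow by αΔT L = 10×10⁻⁶ × 61 × 1525 = 0.9302 mm.
Since δ_free = 0.93 mm is less than the 1.5 mm gap, the rod never touches the wall. No axial force develops.

P ≈ 0 kN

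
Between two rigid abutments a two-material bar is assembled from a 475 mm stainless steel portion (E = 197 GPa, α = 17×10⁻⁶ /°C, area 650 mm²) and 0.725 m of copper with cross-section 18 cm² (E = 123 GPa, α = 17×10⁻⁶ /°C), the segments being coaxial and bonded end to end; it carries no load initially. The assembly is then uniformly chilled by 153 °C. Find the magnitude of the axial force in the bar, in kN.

P ≈ 447 kN (tensile)

Free thermal contraction of the whole bar: Σ αᵢΔT Lᵢ = 17×10⁻⁶×153×475 + 17×10⁻⁶×153×725 = 3.121 mm.
Since the ends are fixed, an axial force P builds up, equal in every segment, with P · Σ Lᵢ/(AᵢEᵢ) = δ_free.
The series flexibility is Σ Lᵢ/(AᵢEᵢ) = 475/(650×197×10³) + 725/(1800×123×10³) = 6.984×10⁻⁶ mm/N.
P = 3.121 / 6.984×10⁻⁶ = 446900 N = 446.9 kN, tensile.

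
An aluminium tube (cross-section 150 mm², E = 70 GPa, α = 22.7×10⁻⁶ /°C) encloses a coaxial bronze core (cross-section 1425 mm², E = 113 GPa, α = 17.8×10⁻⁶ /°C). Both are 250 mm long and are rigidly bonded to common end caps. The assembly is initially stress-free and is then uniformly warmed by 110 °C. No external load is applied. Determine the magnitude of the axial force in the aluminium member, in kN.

P ≈ 5.31 kN (compressive in the aluminium)

Both members must finish at the same length. With the larger α, the aluminium tends to over-expand; the plates restrain it, putting the aluminium in compression and the bronze in tension. With no external load the two internal forces are equal and opposite, magnitude P.
Compatibility of the two members (thermal + elastic change equal): (α₁ − α₂)ΔT = P·[1/(A₁E₁) + 1/(A₂E₂)].
|α₁ − α₂|·ΔT = 4.9×10⁻⁶ × 110 = 0.000539.
1/(A₁E₁) + 1/(A₂E₂) = 1/(150×70×10³) + 1/(1425×113×10³) = 1.014×10⁻⁷ N⁻¹.
P = 0.000539 / 1.014×10⁻⁷ = 5313 N = 5.313 kN.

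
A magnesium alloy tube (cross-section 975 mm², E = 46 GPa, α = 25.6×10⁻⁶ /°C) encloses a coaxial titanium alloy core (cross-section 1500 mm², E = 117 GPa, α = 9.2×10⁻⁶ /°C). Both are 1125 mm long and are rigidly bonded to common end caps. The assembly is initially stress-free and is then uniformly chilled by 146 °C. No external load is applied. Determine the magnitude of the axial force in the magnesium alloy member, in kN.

P ≈ 85.5 kN (tensile in the magnesium alloy)

Equilibrium of a rigid end plate with no external load gives equal and opposite internal forces ±P in the two members. Since α_{magnesium alloy} > α_{titanium alloy}, cooling drives the magnesium alloy into tension and the titanium alloy into compression.
Equating the net (thermal + elastic) strains gives |α₁ − α₂|·ΔT = P·[1/(A₁E₁) + 1/(A₂E₂)].
|α₁ − α₂|·ΔT = 16.4×10⁻⁶ × 146 = 0.002394.
1/(A₁E₁) + 1/(A₂E₂) = 1/(975×46×10³) + 1/(1500×117×10³) = 2.799×10⁻⁸ N⁻¹.
So P = 0.002394 / 2.799×10⁻⁸ = 85.53 kN.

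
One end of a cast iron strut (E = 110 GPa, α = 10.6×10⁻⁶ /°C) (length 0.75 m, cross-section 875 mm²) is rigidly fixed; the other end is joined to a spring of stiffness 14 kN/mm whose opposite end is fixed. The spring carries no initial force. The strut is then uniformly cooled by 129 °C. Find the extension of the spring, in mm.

δ ≈ 0.925 mm

The unrestrained thermal change is αΔT L = 10.6×10⁻⁶ × 129 × 750 = 1.026 mm.
Let P be the tensile force in the spring. The strut extends elastically by PL/(AE) and the spring stretches by P/k; together these equal δ_free.
P [ L/(AE) + 1/k ] = δ_free → P [ 750/(875×110×10³) + 1/(14×10³) ] = 1.026.
P = 1.026 / 7.922×10⁻⁵ = 12950 N.
Spring extension = P/k = 12950/(14×10³) = 0.9247 mm.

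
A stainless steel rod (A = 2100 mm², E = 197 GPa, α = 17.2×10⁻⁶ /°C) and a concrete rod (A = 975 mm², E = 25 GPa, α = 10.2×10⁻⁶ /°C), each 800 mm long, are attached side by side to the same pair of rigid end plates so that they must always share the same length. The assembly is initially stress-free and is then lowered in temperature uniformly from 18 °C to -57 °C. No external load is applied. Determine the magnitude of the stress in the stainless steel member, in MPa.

The stainless steel has the larger α, so on cooling it would change length more than the concrete if both were free. The rigid plates force a common final length, so the stainless steel is put into tension and the concrete into compression, with equal and opposite forces P (no external load).
Equating the net (thermal + elastic) strains gives |α₁ − α₂|·ΔT = P·[1/(A₁E₁) + 1/(A₂E₂)].
|α₁ − α₂|·ΔT = 7×10⁻⁶ × 75 = 0.000525.
1/(A₁E₁) + 1/(A₂E₂) = 1/(2100×197×10³) + 1/(975×25×10³) = 4.344×10⁻⁸ N⁻¹.
P = 0.000525 / 4.344×10⁻⁸ = 12080 N = 12.08 kN.
σ_{stainless steel} = P/A₁ = 12080/2100 = 5.755 MPa, tensile.

σ ≈ 5.75 MPa (tensile)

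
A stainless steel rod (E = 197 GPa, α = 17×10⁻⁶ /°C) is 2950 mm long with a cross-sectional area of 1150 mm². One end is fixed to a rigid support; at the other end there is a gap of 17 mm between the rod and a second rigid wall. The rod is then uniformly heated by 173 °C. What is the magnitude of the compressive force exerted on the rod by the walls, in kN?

Unrestrained expansion: δ_free = αΔT L = 17×10⁻⁶ × 173 × 2950 = 8.676 mm.
This is smaller than the 17 mm clearance, so the rod expands freely without reaching the stop — the stress is zero.

P ≈ 0 kN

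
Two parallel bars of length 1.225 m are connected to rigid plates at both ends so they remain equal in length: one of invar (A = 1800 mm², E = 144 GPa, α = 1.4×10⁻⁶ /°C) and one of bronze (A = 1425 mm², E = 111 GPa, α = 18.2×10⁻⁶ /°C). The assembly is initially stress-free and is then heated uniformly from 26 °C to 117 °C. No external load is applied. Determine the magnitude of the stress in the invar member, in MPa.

Both members must finish at the same length. With the larger α, the bronze tends to over-expand; the plates restrain it, putting the bronze in compression and the invar in tension. With no external load the two internal forces are equal and opposite, magnitude P.
Equating the net (thermal + elastic) strains gives |α₁ − α₂|·ΔT = P·[1/(A₁E₁) + 1/(A₂E₂)].
|α₁ − α₂|·ΔT = 16.8×10⁻⁶ × 91 = 0.001529.
1/(A₁E₁) + 1/(A₂E₂) = 1/(1800×144×10³) + 1/(1425×111×10³) = 1.018×10⁻⁸ N⁻¹.
So P = 0.001529 / 1.018×10⁻⁸ = 150.2 kN.
σ_{invar} = P/A₁ = 150200/1800 = 83.43 MPa, tensile.

σ ≈ 83.4 MPa (tensile)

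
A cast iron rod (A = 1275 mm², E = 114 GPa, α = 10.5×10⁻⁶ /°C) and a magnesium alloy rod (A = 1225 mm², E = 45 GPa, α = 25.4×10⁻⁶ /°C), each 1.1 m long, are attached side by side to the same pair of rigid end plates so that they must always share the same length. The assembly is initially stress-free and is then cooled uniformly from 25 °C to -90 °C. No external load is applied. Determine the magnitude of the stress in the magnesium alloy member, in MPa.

Both members must finish at the same length. With the larger α, the magnesium alloy tends to over-contract; the plates restrain it, putting the magnesium alloy in tension and the cast iron in compression. With no external load the two internal forces are equal and opposite, magnitude P.
Equating the net (thermal + elastic) strains gives |α₁ − α₂|·ΔT = P·[1/(A₁E₁) + 1/(A₂E₂)].
|α₁ − α₂|·ΔT = 14.9×10⁻⁶ × 115 = 0.001713.
1/(A₁E₁) + 1/(A₂E₂) = 1/(1275×114×10³) + 1/(1225×45×10³) = 2.502×10⁻⁸ N⁻¹.
P = 0.001713 / 2.502×10⁻⁸ = 68480 N = 68.48 kN.
σ_{magnesium alloy} = P/A₂ = 68480/1225 = 55.91 MPa, tensile.

σ ≈ 55.9 MPa (tensile)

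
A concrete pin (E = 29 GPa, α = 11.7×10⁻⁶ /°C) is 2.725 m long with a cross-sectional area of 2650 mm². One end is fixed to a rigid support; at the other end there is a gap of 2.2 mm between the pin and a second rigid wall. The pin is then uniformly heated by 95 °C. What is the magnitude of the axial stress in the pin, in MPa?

Unrestrained expansion: δ_free = αΔT L = 11.7×10⁻⁶ × 95 × 2725 = 3.029 mm.
This exceeds the 2.2 mm gap, so the wall pushes back. The portion of expansion that must be recovered elastically is δ_free − gap = 3.029 − 2.2 = 0.8288 mm.
Compatibility: PL/(AE) = 0.8288 mm, so σ = P/A = E × (0.8288/2725) = 8.821 MPa.

σ ≈ 8.82 MPa (compressive)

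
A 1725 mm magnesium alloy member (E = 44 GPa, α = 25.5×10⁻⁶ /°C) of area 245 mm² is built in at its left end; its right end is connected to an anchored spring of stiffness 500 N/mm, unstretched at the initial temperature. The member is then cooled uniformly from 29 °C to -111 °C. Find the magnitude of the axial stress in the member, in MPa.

σ ≈ 11.6 MPa (tensile)

The unrestrained thermal change is αΔT L = 25.5×10⁻⁶ × 140 × 1725 = 6.158 mm.
With a force P in the spring, the elastic change of the member is PL/(AE) and that of the spring is P/k; compatibility requires their sum to equal δ_free.
So P = δ_free / [L/(AE) + 1/k] = 6.158 / [ 1725/(245×44×10³) + 1/(500) ].
P = 6.158 / 0.00216 = 2851 N.
σ = P/A = 2851/245 = 11.64 MPa.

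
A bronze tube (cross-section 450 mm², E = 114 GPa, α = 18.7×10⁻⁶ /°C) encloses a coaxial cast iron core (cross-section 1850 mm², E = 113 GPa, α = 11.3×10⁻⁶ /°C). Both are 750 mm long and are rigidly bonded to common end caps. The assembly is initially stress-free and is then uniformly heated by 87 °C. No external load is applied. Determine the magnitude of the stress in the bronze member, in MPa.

σ ≈ 58.9 MPa (compressive)

The bronze has the larger α, so on heating it would change length more than the cast iron if both were free. The rigid plates force a common final length, so the bronze is put into compression and the cast iron into tension, with equal and opposite forces P (no external load).
Equating the net (thermal + elastic) strains gives |α₁ − α₂|·ΔT = P·[1/(A₁E₁) + 1/(A₂E₂)].
|α₁ − α₂|·ΔT = 7.4×10⁻⁶ × 87 = 0.0006438.
1/(A₁E₁) + 1/(A₂E₂) = 1/(450×114×10³) + 1/(1850×113×10³) = 2.428×10⁻⁸ N⁻¹.
P = 0.0006438 / 2.428×10⁻⁸ = 26520 N = 26.52 kN.
σ_{bronze} = P/A₁ = 26520/450 = 58.93 MPa, compressive.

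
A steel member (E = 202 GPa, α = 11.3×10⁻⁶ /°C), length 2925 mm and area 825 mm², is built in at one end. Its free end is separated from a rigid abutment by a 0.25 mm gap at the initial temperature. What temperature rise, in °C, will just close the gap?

ΔT ≈ 7.56 °C

The gap closes when αΔT L = 0.25 mm, since the member is still unstressed at that instant.
ΔT = 0.25 / (11.3×10⁻⁶ × 2925) = 7.564 °C.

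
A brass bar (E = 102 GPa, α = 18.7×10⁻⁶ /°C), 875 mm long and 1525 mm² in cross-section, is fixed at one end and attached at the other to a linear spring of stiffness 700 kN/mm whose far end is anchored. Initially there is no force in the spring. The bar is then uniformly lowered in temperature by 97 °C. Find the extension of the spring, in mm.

Free thermal contraction: δ_free = αΔT L = 18.7×10⁻⁶ × 97 × 875 = 1.587 mm.
With a force P in the spring, the elastic change of the bar is PL/(AE) and that of the spring is P/k; compatibility requires their sum to equal δ_free.
So P = δ_free / [L/(AE) + 1/k] = 1.587 / [ 875/(1525×102×10³) + 1/(700×10³) ].
P = 1.587 / 7.054×10⁻⁶ = 225000 N.
Spring extension = P/k = 225000/(700×10³) = 0.3214 mm.

δ ≈ 0.321 mm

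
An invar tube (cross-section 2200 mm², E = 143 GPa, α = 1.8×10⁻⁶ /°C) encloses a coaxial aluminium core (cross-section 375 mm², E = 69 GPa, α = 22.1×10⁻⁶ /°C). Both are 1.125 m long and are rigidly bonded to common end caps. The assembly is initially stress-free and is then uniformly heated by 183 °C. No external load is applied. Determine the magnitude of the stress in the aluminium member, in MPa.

σ ≈ 237 MPa (compressive)

Equilibrium of a rigid end plate with no external load gives equal and opposite internal forces ±P in the two members. Since α_{aluminium} > α_{invar}, heating drives the aluminium into compression and the invar into tension.
Equating the net (thermal + elastic) strains gives |α₁ − α₂|·ΔT = P·[1/(A₁E₁) + 1/(A₂E₂)].
|α₁ − α₂|·ΔT = 20.3×10⁻⁶ × 183 = 0.003715.
1/(A₁E₁) + 1/(A₂E₂) = 1/(2200×143×10³) + 1/(375×69×10³) = 4.183×10⁻⁸ N⁻¹.
So P = 0.003715 / 4.183×10⁻⁸ = 88.82 kN.
σ_{aluminium} = P/A₂ = 88820/375 = 236.8 MPa, compressive.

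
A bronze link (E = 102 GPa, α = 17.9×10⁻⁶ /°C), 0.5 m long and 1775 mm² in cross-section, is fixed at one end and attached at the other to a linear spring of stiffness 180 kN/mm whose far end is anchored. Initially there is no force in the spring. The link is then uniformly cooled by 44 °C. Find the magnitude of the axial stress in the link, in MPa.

If the spring were absent the link would shorten by αΔT L = 17.9×10⁻⁶ × 44 × 500 = 0.3938 mm.
With a force P in the spring, the elastic change of the link is PL/(AE) and that of the spring is P/k; compatibility requires their sum to equal δ_free.
P [ L/(AE) + 1/k ] = δ_free → P [ 500/(1775×102×10³) + 1/(180×10³) ] = 0.3938.
P = 0.3938 / 8.317×10⁻⁶ = 47350 N.
σ = P/A = 47350/1775 = 26.67 MPa.

σ ≈ 26.7 MPa (tensile)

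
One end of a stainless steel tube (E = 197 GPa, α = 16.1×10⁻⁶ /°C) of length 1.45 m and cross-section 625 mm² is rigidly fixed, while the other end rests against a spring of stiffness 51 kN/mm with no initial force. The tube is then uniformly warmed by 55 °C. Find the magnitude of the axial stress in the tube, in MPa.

σ ≈ 65.5 MPa (compressive)

The unrestrained thermal change is αΔT L = 16.1×10⁻⁶ × 55 × 1450 = 1.284 mm.
Let P be the compressive force at the spring. The tube shortens elastically by PL/(AE) and the spring compresses by P/k; together these equal δ_free.
P [ L/(AE) + 1/k ] = δ_free → P [ 1450/(625×197×10³) + 1/(51×10³) ] = 1.284.
P = 1.284 / 3.138×10⁻⁵ = 40910 N.
σ = P/A = 40910/625 = 65.46 MPa.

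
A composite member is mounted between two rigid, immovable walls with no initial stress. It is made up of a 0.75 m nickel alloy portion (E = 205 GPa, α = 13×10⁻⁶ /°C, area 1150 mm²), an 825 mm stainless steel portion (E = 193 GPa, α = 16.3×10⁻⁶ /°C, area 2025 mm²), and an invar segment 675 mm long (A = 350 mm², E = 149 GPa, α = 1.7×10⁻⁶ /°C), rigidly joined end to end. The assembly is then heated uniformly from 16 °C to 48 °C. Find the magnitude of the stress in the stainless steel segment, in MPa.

σ ≈ 21.1 MPa (compressive)

Free thermal expansion of the whole bar: Σ αᵢΔT Lᵢ = 13×10⁻⁶×32×750 + 16.3×10⁻⁶×32×825 + 1.7×10⁻⁶×32×675 = 0.779 mm.
The rigid supports impose zero overall length change; the single axial force P common to all segments must satisfy P Σ Lᵢ/(AᵢEᵢ) = δ_free.
Σ Lᵢ/(AᵢEᵢ) = 750/(1150×205×10³) + 825/(2025×193×10³) + 675/(350×149×10³) = 1.824×10⁻⁵ mm/N.
Hence P = δ_free / Σ(L/AE) = 0.779/1.824×10⁻⁵ = 42.72 kN (compressive).
σ_{stainless steel} = P / A = 42720 / 2025 = 21.1 MPa.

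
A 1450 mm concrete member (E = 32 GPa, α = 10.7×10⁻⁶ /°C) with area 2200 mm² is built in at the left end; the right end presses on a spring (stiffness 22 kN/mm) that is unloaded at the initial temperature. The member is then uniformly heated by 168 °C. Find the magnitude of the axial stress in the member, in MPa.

σ ≈ 17.9 MPa (compressive)

If the spring were absent the member would lengthen by αΔT L = 10.7×10⁻⁶ × 168 × 1450 = 2.607 mm.
With a force P in the spring, the elastic change of the member is PL/(AE) and that of the spring is P/k; compatibility requires their sum to equal δ_free.
P [ L/(AE) + 1/k ] = δ_free → P [ 1450/(2200×32×10³) + 1/(22×10³) ] = 2.607.
P = 2.607 / 6.605×10⁻⁵ = 39460 N.
σ = P/A = 39460/2200 = 17.94 MPa.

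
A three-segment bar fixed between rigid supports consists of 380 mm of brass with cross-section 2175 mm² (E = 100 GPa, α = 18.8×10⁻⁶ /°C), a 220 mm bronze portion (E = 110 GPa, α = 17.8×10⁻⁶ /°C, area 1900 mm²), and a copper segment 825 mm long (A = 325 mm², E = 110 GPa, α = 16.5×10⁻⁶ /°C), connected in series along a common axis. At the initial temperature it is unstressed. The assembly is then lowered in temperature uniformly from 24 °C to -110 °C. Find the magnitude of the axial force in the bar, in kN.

Free thermal contraction of the whole bar: Σ αᵢΔT Lᵢ = 18.8×10⁻⁶×134×380 + 17.8×10⁻⁶×134×220 + 16.5×10⁻⁶×134×825 = 3.306 mm.
Since the ends are fixed, an axial force P builds up, equal in every segment, with P · Σ Lᵢ/(AᵢEᵢ) = δ_free.
The series flexibility is Σ Lᵢ/(AᵢEᵢ) = 380/(2175×100×10³) + 220/(1900×110×10³) + 825/(325×110×10³) = 2.588×10⁻⁵ mm/N.
So P = 3.306 / 2.588×10⁻⁵ = 127.8 kN, tensile.

P ≈ 128 kN (tensile)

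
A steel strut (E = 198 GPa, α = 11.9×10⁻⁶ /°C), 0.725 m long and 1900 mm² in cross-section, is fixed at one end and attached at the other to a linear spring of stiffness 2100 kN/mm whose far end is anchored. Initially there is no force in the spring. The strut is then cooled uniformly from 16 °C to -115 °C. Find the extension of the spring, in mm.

If the spring were absent the strut would shorten by αΔT L = 11.9×10⁻⁶ × 131 × 725 = 1.13 mm.
Let P be the tensile force in the spring. The strut extends elastically by PL/(AE) and the spring stretches by P/k; together these equal δ_free.
So P = δ_free / [L/(AE) + 1/k] = 1.13 / [ 725/(1900×198×10³) + 1/(2100×10³) ].
P = 1.13 / 2.403×10⁻⁶ = 470300 N.
Spring extension = P/k = 470300/(2100×10³) = 0.2239 mm.

δ ≈ 0.224 mm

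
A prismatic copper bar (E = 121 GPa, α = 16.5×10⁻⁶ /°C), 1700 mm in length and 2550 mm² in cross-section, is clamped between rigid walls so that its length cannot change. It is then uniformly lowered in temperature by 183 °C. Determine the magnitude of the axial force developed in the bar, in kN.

P ≈ 932 kN (tensile)

The ends cannot move, so σ = EαΔT = 121×10³ × 16.5×10⁻⁶ × 183 = 365.4 MPa.
Axial force P = σA = 365.4 × 2550 = 931700 N = 931.7 kN, tensile.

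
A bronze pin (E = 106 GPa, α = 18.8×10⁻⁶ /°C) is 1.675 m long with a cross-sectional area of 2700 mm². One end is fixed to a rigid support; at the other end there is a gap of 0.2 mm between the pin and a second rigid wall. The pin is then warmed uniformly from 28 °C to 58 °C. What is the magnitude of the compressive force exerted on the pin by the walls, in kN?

Free thermal elongation = αΔT L = 18.8×10⁻⁶ × 30 × 1675 = 0.9447 mm.
This exceeds the 0.2 mm gap, so the wall pushes back. The portion of expansion that must be recovered elastically is δ_free − gap = 0.9447 − 0.2 = 0.7447 mm.
Compatibility: PL/(AE) = 0.7447 mm, so σ = P/A = E × (0.7447/1675) = 47.13 MPa.
P = σA = 47.13 × 2700 = 127.2 kN.

P ≈ 127 kN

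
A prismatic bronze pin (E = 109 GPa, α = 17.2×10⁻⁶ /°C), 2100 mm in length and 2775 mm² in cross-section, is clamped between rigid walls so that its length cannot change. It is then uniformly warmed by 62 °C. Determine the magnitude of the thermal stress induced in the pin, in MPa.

The supports are rigid, so the total axial strain is zero. The restrained thermal strain is ε = αΔT = 17.2×10⁻⁶ × 62 = 1066.4×10⁻⁶.
σ = EαΔT = 109×10³ × 17.2×10⁻⁶ × 62 = 116.2 MPa (compressive; the pin is trying to expand).

σ ≈ 116 MPa (compressive)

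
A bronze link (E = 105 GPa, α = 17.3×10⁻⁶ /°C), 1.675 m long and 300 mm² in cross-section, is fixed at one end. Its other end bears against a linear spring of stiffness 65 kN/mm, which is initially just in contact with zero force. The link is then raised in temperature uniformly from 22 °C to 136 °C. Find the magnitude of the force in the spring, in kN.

If the spring were absent the link would lengthen by αΔT L = 17.3×10⁻⁶ × 114 × 1675 = 3.303 mm.
Let P be the compressive force at the spring. The link shortens elastically by PL/(AE) and the spring compresses by P/k; together these equal δ_free.
P [ L/(AE) + 1/k ] = δ_free → P [ 1675/(300×105×10³) + 1/(65×10³) ] = 3.303.
P = 3.303 / 6.856×10⁻⁵ = 48180 N.

P ≈ 48.2 kN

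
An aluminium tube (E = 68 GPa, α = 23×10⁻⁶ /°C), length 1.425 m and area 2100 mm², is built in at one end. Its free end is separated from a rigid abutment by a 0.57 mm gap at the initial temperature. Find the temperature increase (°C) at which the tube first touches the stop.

ΔT ≈ 17.4 °C

The gap closes when αΔT L = 0.57 mm, since the tube is still unstressed at that instant.
So ΔT = g/(αL) = 0.57/(23×10⁻⁶ × 1425) = 17.39 °C.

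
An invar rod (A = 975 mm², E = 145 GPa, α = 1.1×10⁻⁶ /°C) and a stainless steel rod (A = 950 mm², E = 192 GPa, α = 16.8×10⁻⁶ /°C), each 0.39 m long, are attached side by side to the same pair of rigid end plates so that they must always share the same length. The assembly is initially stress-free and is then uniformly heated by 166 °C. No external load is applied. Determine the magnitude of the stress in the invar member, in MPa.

σ ≈ 213 MPa (tensile)

Both members must finish at the same length. With the larger α, the stainless steel tends to over-expand; the plates restrain it, putting the stainless steel in compression and the invar in tension. With no external load the two internal forces are equal and opposite, magnitude P.
Setting the final lengths equal and cancelling L: (α₁ − α₂)ΔT = P/(A₁E₁) + P/(A₂E₂).
|α₁ − α₂|·ΔT = 15.7×10⁻⁶ × 166 = 0.002606.
1/(A₁E₁) + 1/(A₂E₂) = 1/(975×145×10³) + 1/(950×192×10³) = 1.256×10⁻⁸ N⁻¹.
P = 0.002606 / 1.256×10⁻⁸ = 207600 N = 207.6 kN.
σ_{invar} = P/A₁ = 207600/975 = 212.9 MPa, tensile.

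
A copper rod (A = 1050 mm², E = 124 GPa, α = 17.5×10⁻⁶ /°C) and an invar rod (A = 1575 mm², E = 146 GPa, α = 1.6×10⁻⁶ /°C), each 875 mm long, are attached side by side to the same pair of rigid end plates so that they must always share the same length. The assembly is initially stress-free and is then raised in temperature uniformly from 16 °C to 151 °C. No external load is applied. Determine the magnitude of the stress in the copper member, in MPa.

σ ≈ 170 MPa (compressive)

Equilibrium of a rigid end plate with no external load gives equal and opposite internal forces ±P in the two members. Since α_{copper} > α_{invar}, heating drives the copper into compression and the invar into tension.
Setting the final lengths equal and cancelling L: (α₁ − α₂)ΔT = P/(A₁E₁) + P/(A₂E₂).
|α₁ − α₂|·ΔT = 15.9×10⁻⁶ × 135 = 0.002146.
1/(A₁E₁) + 1/(A₂E₂) = 1/(1050×124×10³) + 1/(1575×146×10³) = 1.203×10⁻⁸ N⁻¹.
So P = 0.002146 / 1.203×10⁻⁸ = 178.4 kN.
σ_{copper} = P/A₁ = 178400/1050 = 169.9 MPa, compressive.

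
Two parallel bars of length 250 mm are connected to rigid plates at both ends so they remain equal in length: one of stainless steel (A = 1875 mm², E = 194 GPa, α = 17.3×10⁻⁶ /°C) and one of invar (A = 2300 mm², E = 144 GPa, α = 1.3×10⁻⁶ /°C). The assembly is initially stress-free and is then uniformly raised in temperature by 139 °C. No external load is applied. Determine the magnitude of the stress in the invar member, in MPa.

The stainless steel has the larger α, so on heating it would change length more than the invar if both were free. The rigid plates force a common final length, so the stainless steel is put into compression and the invar into tension, with equal and opposite forces P (no external load).
Setting the final lengths equal and cancelling L: (α₁ − α₂)ΔT = P/(A₁E₁) + P/(A₂E₂).
|α₁ − α₂|·ΔT = 16×10⁻⁶ × 139 = 0.002224.
1/(A₁E₁) + 1/(A₂E₂) = 1/(1875×194×10³) + 1/(2300×144×10³) = 5.768×10⁻⁹ N⁻¹.
So P = 0.002224 / 5.768×10⁻⁹ = 385.5 kN.
σ_{invar} = P/A₂ = 385500/2300 = 167.6 MPa, tensile.

σ ≈ 168 MPa (tensile)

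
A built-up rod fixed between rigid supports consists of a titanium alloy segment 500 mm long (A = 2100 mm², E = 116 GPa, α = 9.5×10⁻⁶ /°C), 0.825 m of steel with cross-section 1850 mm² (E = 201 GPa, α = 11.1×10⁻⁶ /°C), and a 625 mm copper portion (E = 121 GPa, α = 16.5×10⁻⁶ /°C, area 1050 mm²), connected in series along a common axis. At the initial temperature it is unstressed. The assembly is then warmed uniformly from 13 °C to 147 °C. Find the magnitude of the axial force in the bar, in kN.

Free thermal expansion of the whole bar: Σ αᵢΔT Lᵢ = 9.5×10⁻⁶×134×500 + 11.1×10⁻⁶×134×825 + 16.5×10⁻⁶×134×625 = 3.245 mm.
The walls prevent any net length change, so an axial force P (same in every segment) develops. Compatibility: P · Σ Lᵢ/(AᵢEᵢ) = δ_free.
The series flexibility is Σ Lᵢ/(AᵢEᵢ) = 500/(2100×116×10³) + 825/(1850×201×10³) + 625/(1050×121×10³) = 9.191×10⁻⁶ mm/N.
Hence P = δ_free / Σ(L/AE) = 3.245/9.191×10⁻⁶ = 353.1 kN (compressive).

P ≈ 353 kN (compressive)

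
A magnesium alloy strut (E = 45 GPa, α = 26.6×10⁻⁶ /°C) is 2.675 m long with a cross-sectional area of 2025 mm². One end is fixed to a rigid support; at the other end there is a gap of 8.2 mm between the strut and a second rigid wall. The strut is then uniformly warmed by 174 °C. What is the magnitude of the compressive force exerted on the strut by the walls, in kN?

If the wall were absent the strut would grow by αΔT L = 26.6×10⁻⁶ × 174 × 2675 = 12.38 mm.
After closing the 8.2 mm clearance, 12.38 − 8.2 = 4.181 mm of expansion remains to be suppressed by the wall.
That suppressed elongation corresponds to σ = E·Δ/L = 45×10³ × 4.181/2675 = 70.33 MPa.
Force on the wall = σA = 70.33 × 2025 mm² = 142.4 kN.

P ≈ 142 kN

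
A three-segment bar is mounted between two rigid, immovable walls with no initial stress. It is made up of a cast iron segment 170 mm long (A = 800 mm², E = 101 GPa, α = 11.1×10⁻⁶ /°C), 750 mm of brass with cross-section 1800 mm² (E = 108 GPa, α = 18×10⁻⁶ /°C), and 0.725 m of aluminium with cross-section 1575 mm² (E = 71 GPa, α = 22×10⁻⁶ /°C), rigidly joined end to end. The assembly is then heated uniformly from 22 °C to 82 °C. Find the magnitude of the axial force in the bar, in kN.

P ≈ 151 kN (compressive)

Free thermal expansion of the whole bar: Σ αᵢΔT Lᵢ = 11.1×10⁻⁶×60×170 + 18×10⁻⁶×60×750 + 22×10⁻⁶×60×725 = 1.88 mm.
The walls prevent any net length change, so an axial force P (same in every segment) develops. Compatibility: P · Σ Lᵢ/(AᵢEᵢ) = δ_free.
Σ Lᵢ/(AᵢEᵢ) = 170/(800×101×10³) + 750/(1800×108×10³) + 725/(1575×71×10³) = 1.245×10⁻⁵ mm/N.
P = 1.88 / 1.245×10⁻⁵ = 151100 N = 151.1 kN, compressive.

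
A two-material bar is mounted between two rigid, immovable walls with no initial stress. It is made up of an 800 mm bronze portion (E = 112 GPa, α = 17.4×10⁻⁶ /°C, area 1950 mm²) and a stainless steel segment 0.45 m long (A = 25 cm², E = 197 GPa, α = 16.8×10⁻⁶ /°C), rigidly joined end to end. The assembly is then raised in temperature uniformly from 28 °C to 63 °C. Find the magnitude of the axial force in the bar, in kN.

P ≈ 164 kN (compressive)

With the walls removed the bar would change length by δ_free = Σ αᵢΔT Lᵢ = 17.4×10⁻⁶×35×800 + 16.8×10⁻⁶×35×450 = 0.7518 mm.
Since the ends are fixed, an axial force P builds up, equal in every segment, with P · Σ Lᵢ/(AᵢEᵢ) = δ_free.
The series flexibility is Σ Lᵢ/(AᵢEᵢ) = 800/(1950×112×10³) + 450/(2500×197×10³) = 4.577×10⁻⁶ mm/N.
P = 0.7518 / 4.577×10⁻⁶ = 164300 N = 164.3 kN, compressive.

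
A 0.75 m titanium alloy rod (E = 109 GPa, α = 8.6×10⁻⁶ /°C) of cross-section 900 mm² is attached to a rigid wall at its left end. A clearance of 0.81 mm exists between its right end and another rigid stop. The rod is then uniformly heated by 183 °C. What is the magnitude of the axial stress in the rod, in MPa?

σ ≈ 53.8 MPa (compressive)

Unrestrained expansion: δ_free = αΔT L = 8.6×10⁻⁶ × 183 × 750 = 1.18 mm.
The gap closes (δ_free > 0.81 mm) and the wall then resists a further 1.18 − 0.81 = 0.3703 mm of expansion.
Compatibility: PL/(AE) = 0.3703 mm, so σ = P/A = E × (0.3703/750) = 53.82 MPa.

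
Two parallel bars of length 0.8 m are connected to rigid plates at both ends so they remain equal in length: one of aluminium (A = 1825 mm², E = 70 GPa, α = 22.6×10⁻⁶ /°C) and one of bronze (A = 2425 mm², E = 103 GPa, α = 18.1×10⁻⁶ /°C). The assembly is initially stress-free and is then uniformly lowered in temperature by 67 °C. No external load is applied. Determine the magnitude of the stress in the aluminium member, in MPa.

Equilibrium of a rigid end plate with no external load gives equal and opposite internal forces ±P in the two members. Since α_{aluminium} > α_{bronze}, cooling drives the aluminium into tension and the bronze into compression.
Setting the final lengths equal and cancelling L: (α₁ − α₂)ΔT = P/(A₁E₁) + P/(A₂E₂).
|α₁ − α₂|·ΔT = 4.5×10⁻⁶ × 67 = 0.0003015.
1/(A₁E₁) + 1/(A₂E₂) = 1/(1825×70×10³) + 1/(2425×103×10³) = 1.183×10⁻⁸ N⁻¹.
So P = 0.0003015 / 1.183×10⁻⁸ = 25.48 kN.
σ_{aluminium} = P/A₁ = 25480/1825 = 13.96 MPa, tensile.

σ ≈ 14 MPa (tensile)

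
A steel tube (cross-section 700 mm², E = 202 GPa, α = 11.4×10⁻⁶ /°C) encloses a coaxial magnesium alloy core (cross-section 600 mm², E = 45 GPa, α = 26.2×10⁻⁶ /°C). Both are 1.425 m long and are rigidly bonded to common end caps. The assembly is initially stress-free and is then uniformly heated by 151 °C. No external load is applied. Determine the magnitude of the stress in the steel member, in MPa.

σ ≈ 72.4 MPa (tensile)

The magnesium alloy has the larger α, so on heating it would change length more than the steel if both were free. The rigid plates force a common final length, so the magnesium alloy is put into compression and the steel into tension, with equal and opposite forces P (no external load).
Compatibility of the two members (thermal + elastic change equal): (α₁ − α₂)ΔT = P·[1/(A₁E₁) + 1/(A₂E₂)].
|α₁ − α₂|·ΔT = 14.8×10⁻⁶ × 151 = 0.002235.
1/(A₁E₁) + 1/(A₂E₂) = 1/(700×202×10³) + 1/(600×45×10³) = 4.411×10⁻⁸ N⁻¹.
P = 0.002235 / 4.411×10⁻⁸ = 50670 N = 50.67 kN.
σ_{steel} = P/A₁ = 50670/700 = 72.38 MPa, tensile.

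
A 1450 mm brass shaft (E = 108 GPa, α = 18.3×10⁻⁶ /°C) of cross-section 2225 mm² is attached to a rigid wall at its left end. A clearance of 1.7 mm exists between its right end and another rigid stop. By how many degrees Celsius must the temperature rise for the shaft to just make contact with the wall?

Contact occurs when the free expansion equals the gap: αΔT L = 1.7 mm.
So ΔT = g/(αL) = 1.7/(18.3×10⁻⁶ × 1450) = 64.07 °C.

ΔT ≈ 64.1 °C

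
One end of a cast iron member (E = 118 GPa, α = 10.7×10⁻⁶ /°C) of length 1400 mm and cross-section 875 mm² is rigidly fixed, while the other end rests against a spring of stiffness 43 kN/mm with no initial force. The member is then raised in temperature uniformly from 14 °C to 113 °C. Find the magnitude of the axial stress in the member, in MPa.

The unrestrained thermal change is αΔT L = 10.7×10⁻⁶ × 99 × 1400 = 1.483 mm.
Let P be the compressive force at the spring. The member shortens elastically by PL/(AE) and the spring compresses by P/k; together these equal δ_free.
P [ L/(AE) + 1/k ] = δ_free → P [ 1400/(875×118×10³) + 1/(43×10³) ] = 1.483.
P = 1.483 / 3.682×10⁻⁵ = 40280 N.
σ = P/A = 40280/875 = 46.04 MPa.

σ ≈ 46 MPa (compressive)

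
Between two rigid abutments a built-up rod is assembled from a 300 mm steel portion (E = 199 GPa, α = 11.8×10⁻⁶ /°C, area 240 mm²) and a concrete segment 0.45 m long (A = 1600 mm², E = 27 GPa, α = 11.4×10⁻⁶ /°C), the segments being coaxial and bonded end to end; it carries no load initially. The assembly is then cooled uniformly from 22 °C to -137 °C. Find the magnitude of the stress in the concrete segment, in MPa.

With the walls removed the bar would change length by δ_free = Σ αᵢΔT Lᵢ = 11.8×10⁻⁶×159×300 + 11.4×10⁻⁶×159×450 = 1.379 mm.
Since the ends are fixed, an axial force P builds up, equal in every segment, with P · Σ Lᵢ/(AᵢEᵢ) = δ_free.
Σ Lᵢ/(AᵢEᵢ) = 300/(240×199×10³) + 450/(1600×27×10³) = 1.67×10⁻⁵ mm/N.
P = 1.379 / 1.67×10⁻⁵ = 82560 N = 82.56 kN, tensile.
σ_{concrete} = P / A = 82560 / 1600 = 51.6 MPa.

σ ≈ 51.6 MPa (tensile)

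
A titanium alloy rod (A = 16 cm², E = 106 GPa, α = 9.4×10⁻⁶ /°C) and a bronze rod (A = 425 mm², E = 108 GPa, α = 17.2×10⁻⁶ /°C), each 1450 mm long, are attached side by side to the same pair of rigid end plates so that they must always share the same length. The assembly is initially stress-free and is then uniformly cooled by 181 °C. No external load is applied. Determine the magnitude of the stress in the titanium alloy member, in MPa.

The bronze has the larger α, so on cooling it would change length more than the titanium alloy if both were free. The rigid plates force a common final length, so the bronze is put into tension and the titanium alloy into compression, with equal and opposite forces P (no external load).
Compatibility of the two members (thermal + elastic change equal): (α₁ − α₂)ΔT = P·[1/(A₁E₁) + 1/(A₂E₂)].
|α₁ − α₂|·ΔT = 7.8×10⁻⁶ × 181 = 0.001412.
1/(A₁E₁) + 1/(A₂E₂) = 1/(1600×106×10³) + 1/(425×108×10³) = 2.768×10⁻⁸ N⁻¹.
P = 0.001412 / 2.768×10⁻⁸ = 51000 N = 51 kN.
σ_{titanium alloy} = P/A₁ = 51000/1600 = 31.87 MPa, compressive.

σ ≈ 31.9 MPa (compressive)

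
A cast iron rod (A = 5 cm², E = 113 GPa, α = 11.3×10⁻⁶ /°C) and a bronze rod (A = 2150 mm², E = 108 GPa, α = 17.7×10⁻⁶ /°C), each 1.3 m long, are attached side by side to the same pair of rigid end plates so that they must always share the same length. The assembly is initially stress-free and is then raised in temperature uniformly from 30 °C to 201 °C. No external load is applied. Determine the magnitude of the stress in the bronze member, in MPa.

Equilibrium of a rigid end plate with no external load gives equal and opposite internal forces ±P in the two members. Since α_{bronze} > α_{cast iron}, heating drives the bronze into compression and the cast iron into tension.
Equating the net (thermal + elastic) strains gives |α₁ − α₂|·ΔT = P·[1/(A₁E₁) + 1/(A₂E₂)].
|α₁ − α₂|·ΔT = 6.4×10⁻⁶ × 171 = 0.001094.
1/(A₁E₁) + 1/(A₂E₂) = 1/(500×113×10³) + 1/(2150×108×10³) = 2.201×10⁻⁸ N⁻¹.
P = 0.001094 / 2.201×10⁻⁸ = 49730 N = 49.73 kN.
σ_{bronze} = P/A₂ = 49730/2150 = 23.13 MPa, compressive.

σ ≈ 23.1 MPa (compressive)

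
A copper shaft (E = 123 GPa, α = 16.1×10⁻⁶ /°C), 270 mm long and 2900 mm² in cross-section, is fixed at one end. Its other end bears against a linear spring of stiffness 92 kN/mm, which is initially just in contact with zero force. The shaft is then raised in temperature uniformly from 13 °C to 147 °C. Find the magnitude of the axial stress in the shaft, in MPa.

If the spring were absent the shaft would lengthen by αΔT L = 16.1×10⁻⁶ × 134 × 270 = 0.5825 mm.
Let P be the compressive force at the spring. The shaft shortens elastically by PL/(AE) and the spring compresses by P/k; together these equal δ_free.
So P = δ_free / [L/(AE) + 1/k] = 0.5825 / [ 270/(2900×123×10³) + 1/(92×10³) ].
P = 0.5825 / 1.163×10⁻⁵ = 50100 N.
σ = P/A = 50100/2900 = 17.28 MPa.

σ ≈ 17.3 MPa (compressive)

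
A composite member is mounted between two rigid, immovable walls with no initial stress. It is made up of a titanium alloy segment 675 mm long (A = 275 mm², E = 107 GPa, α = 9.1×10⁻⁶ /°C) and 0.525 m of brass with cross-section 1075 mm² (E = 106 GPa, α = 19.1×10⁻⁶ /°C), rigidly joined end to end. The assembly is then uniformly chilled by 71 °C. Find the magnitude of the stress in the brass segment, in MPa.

If the supports were absent, the total length change would be Σ αᵢΔT Lᵢ = 9.1×10⁻⁶×71×675 + 19.1×10⁻⁶×71×525 = 1.148 mm.
The rigid supports impose zero overall length change; the single axial force P common to all segments must satisfy P Σ Lᵢ/(AᵢEᵢ) = δ_free.
Σ Lᵢ/(AᵢEᵢ) = 675/(275×107×10³) + 525/(1075×106×10³) = 2.755×10⁻⁵ mm/N.
P = 1.148 / 2.755×10⁻⁵ = 41680 N = 41.68 kN, tensile.
σ_{brass} = P / A = 41680 / 1075 = 38.77 MPa.

σ ≈ 38.8 MPa (tensile)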